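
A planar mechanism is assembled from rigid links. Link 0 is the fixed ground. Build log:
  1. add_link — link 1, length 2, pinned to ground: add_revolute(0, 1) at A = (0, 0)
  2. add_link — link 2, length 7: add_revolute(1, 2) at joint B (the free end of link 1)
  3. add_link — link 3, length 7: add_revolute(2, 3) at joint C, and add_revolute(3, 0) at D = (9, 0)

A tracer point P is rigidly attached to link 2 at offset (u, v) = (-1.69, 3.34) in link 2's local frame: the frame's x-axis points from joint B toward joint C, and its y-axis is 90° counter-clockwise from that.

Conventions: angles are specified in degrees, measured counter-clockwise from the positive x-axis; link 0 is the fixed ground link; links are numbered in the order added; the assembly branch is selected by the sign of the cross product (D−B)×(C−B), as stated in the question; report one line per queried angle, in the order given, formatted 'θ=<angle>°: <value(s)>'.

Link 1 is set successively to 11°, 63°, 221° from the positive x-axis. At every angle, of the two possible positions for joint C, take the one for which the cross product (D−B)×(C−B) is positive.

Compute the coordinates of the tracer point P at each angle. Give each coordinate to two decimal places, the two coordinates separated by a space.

A=(0,0), D=(9.00,0)
θ=11°: B = A + 2.00·(cos11°, sin11°) = (1.9633, 0.3816)
θ=11°: |BD| = 7.0471
θ=11°: circle(B,7.00) ∩ circle(D,7.00): a=3.5235, h=6.0485
θ=11°:   candidates: C₊=(5.8092,6.2305) cross=42.624; C₋=(5.1541,-5.8488) cross=-42.624
θ=11°:   branch + wants cross > 0 → take C=(5.8092,6.2305) (cross=42.624)
θ=11°: ex = (C−B)/|BC| = (0.5494,0.8355); ey = (-0.8355,0.5494)
θ=11°: P = B + -1.69·ex + 3.34·ey = (-1.7560,0.8046)
θ=63°: B = A + 2.00·(cos63°, sin63°) = (0.9080, 1.7820)
θ=63°: |BD| = 8.2859
θ=63°: circle(B,7.00) ∩ circle(D,7.00): a=4.1430, h=5.6423
θ=63°:   candidates: C₊=(6.1675,6.4013) cross=46.752; C₋=(3.7405,-4.6193) cross=-46.752
θ=63°:   branch + wants cross > 0 → take C=(6.1675,6.4013) (cross=46.752)
θ=63°: ex = (C−B)/|BC| = (0.7514,0.6599); ey = (-0.6599,0.7514)
θ=63°: P = B + -1.69·ex + 3.34·ey = (-2.5659,3.1763)
θ=221°: B = A + 2.00·(cos221°, sin221°) = (-1.5094, -1.3121)
θ=221°: |BD| = 10.5910
θ=221°: circle(B,7.00) ∩ circle(D,7.00): a=5.2955, h=4.5779
θ=221°:   candidates: C₊=(3.1781,3.8866) cross=48.485; C₋=(4.3125,-5.1987) cross=-48.485
θ=221°:   branch + wants cross > 0 → take C=(3.1781,3.8866) (cross=48.485)
θ=221°: ex = (C−B)/|BC| = (0.6696,0.7427); ey = (-0.7427,0.6696)
θ=221°: P = B + -1.69·ex + 3.34·ey = (-5.1217,-0.3306)

θ=11°: -1.76 0.80
θ=63°: -2.57 3.18
θ=221°: -5.12 -0.33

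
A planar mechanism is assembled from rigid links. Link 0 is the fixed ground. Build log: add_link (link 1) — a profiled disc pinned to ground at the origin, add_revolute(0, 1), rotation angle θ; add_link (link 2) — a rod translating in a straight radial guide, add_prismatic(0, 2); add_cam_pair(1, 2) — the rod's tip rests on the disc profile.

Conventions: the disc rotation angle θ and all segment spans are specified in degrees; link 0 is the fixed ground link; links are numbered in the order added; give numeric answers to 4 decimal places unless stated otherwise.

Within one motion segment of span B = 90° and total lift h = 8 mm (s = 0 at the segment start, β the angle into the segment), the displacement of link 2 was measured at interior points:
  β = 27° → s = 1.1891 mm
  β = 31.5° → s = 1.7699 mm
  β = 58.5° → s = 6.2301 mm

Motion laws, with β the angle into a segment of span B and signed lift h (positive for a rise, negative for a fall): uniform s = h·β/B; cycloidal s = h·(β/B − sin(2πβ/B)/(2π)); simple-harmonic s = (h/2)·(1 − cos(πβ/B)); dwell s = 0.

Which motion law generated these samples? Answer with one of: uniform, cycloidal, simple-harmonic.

candidates at β/B = r: uniform s = h·r (linear in β); cycloidal s = h·(r − sin(2πr)/(2π)); simple-harmonic s = (h/2)(1 − cos(πr))
β=27°: printed 1.1891 | uniform 2.4000, cycloidal 1.1891, simple-harmonic 1.6489
β=31.5°: printed 1.7699 | uniform 2.8000, cycloidal 1.7699, simple-harmonic 2.1840
β=58.5°: printed 6.2301 | uniform 5.2000, cycloidal 6.2301, simple-harmonic 5.8160
only one law matches every sample → cycloidal

cycloidal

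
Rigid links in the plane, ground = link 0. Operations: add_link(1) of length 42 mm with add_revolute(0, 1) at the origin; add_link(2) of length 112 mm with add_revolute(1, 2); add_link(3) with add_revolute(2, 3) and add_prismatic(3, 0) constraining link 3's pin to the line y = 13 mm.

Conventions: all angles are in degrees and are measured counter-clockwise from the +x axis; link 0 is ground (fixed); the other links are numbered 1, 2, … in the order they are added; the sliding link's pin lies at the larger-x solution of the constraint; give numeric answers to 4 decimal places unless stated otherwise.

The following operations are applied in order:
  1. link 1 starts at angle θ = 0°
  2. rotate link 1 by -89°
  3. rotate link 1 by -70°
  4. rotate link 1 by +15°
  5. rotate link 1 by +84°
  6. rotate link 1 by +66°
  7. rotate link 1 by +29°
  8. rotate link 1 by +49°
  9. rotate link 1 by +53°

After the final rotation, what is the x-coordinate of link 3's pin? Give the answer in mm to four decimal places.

geometry: r = 42 mm, L = 112 mm, e = 13 mm; θ starts at 0°
rotate link 1 by -89°: θ ← 0° -89° = -89°
rotate link 1 by -70°: θ ← -89° -70° = -159°
rotate link 1 by +15°: θ ← -159° +15° = -144°
rotate link 1 by +84°: θ ← -144° +84° = -60°
rotate link 1 by +66°: θ ← -60° +66° = 6°
rotate link 1 by +29°: θ ← 6° +29° = 35°
rotate link 1 by +49°: θ ← 35° +49° = 84°
rotate link 1 by +53°: θ ← 84° +53° = 137°
crank pin P = (r cos θ, r sin θ) = (-30.716855, 28.643931)
h = r sin θ − e = 28.643931 − 13 = 15.643931
x = r cos θ + √(L² − h²) = -30.716855 + 110.902062 = 80.185207

80.1852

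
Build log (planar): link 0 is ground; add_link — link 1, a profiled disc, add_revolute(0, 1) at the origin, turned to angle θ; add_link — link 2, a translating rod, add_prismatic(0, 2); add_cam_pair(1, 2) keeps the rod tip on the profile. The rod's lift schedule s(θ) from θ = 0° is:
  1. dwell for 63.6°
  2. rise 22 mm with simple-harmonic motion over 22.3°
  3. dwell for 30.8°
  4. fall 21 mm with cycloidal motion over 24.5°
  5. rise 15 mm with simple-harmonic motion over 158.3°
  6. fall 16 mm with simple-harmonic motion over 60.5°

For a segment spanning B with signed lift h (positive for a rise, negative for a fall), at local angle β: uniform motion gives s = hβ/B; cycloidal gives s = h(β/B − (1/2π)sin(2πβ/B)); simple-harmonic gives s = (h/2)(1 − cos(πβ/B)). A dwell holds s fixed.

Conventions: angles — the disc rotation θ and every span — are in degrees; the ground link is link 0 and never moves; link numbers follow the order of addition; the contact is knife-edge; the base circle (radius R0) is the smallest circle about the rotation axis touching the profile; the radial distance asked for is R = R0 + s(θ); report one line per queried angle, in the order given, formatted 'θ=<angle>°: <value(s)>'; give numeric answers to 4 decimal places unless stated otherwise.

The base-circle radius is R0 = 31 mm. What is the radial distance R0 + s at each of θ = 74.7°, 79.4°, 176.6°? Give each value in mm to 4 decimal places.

seg 1 [0°–63.6°] dwell: s stays 0.0000
seg 2 [63.6°–85.9°] simple-harmonic, h=22: θ=74.7° here. β=11.1, B=22.3. 22/2·(1 − cos(π·0.4978)) = 10.9225 → s = 10.9225
seg 2 [63.6°–85.9°] simple-harmonic, h=22: θ=79.4° here. β=15.8, B=22.3. 22/2·(1 − cos(π·0.7085)) = 17.7015 → s = 17.7015
seg 2 [63.6°–85.9°] simple-harmonic, h=22: full span → s += 22 → s = 22.0000
seg 3 [85.9°–116.7°] dwell: s stays 22.0000
seg 4 [116.7°–141.2°] cycloidal, h=-21: full span → s += -21 → s = 1.0000
seg 5 [141.2°–299.5°] simple-harmonic, h=15: θ=176.6° here. β=35.4, B=158.3. 15/2·(1 − cos(π·0.2236)) = 1.7760 → s = 2.7760
θ=74.7°: R = R0 + s = 31 + 10.9225 = 41.9225
θ=79.4°: R = R0 + s = 31 + 17.7015 = 48.7015
θ=176.6°: R = R0 + s = 31 + 2.7760 = 33.7760

θ=74.7°: 41.9225
θ=79.4°: 48.7015
θ=176.6°: 33.7760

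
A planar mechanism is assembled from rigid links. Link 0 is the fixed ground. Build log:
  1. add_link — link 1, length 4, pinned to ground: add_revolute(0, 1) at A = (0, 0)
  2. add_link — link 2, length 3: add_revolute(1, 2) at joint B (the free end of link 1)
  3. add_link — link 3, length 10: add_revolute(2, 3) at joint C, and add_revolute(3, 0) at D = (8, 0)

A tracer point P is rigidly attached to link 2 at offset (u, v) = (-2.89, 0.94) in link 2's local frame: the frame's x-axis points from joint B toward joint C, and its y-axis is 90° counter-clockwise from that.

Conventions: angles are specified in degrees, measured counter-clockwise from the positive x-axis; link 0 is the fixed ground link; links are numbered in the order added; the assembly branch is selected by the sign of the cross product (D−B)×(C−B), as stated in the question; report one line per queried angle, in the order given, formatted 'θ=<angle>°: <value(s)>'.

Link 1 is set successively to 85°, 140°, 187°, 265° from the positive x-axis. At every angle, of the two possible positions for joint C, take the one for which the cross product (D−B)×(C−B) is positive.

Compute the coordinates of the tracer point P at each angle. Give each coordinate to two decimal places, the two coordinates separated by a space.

A=(0,0), D=(8.00,0)
θ=85°: B = A + 4.00·(cos85°, sin85°) = (0.3486, 3.9848)
θ=85°: |BD| = 8.6268
θ=85°: circle(B,3.00) ∩ circle(D,10.00): a=-0.9608, h=2.8420
θ=85°:   candidates: C₊=(0.8091,6.9492) cross=24.517; C₋=(-1.8163,1.9080) cross=-24.517
θ=85°:   branch + wants cross > 0 → take C=(0.8091,6.9492) (cross=24.517)
θ=85°: ex = (C−B)/|BC| = (0.1535,0.9881); ey = (-0.9881,0.1535)
θ=85°: P = B + -2.89·ex + 0.94·ey = (-1.0239,1.2733)
θ=140°: B = A + 4.00·(cos140°, sin140°) = (-3.0642, 2.5712)
θ=140°: |BD| = 11.3590
θ=140°: circle(B,3.00) ∩ circle(D,10.00): a=1.6739, h=2.4896
θ=140°:   candidates: C₊=(-0.8702,4.6173) cross=28.280; C₋=(-1.9973,-0.2327) cross=-28.280
θ=140°:   branch + wants cross > 0 → take C=(-0.8702,4.6173) (cross=28.280)
θ=140°: ex = (C−B)/|BC| = (0.7313,0.6820); ey = (-0.6820,0.7313)
θ=140°: P = B + -2.89·ex + 0.94·ey = (-5.8188,1.2875)
θ=187°: B = A + 4.00·(cos187°, sin187°) = (-3.9702, -0.4875)
θ=187°: |BD| = 11.9801
θ=187°: circle(B,3.00) ∩ circle(D,10.00): a=2.1921, h=2.0481
θ=187°:   candidates: C₊=(-1.8632,1.6481) cross=24.537; C₋=(-1.6966,-2.4447) cross=-24.537
θ=187°:   branch + wants cross > 0 → take C=(-1.8632,1.6481) (cross=24.537)
θ=187°: ex = (C−B)/|BC| = (0.7023,0.7119); ey = (-0.7119,0.7023)
θ=187°: P = B + -2.89·ex + 0.94·ey = (-6.6690,-1.8846)
θ=265°: B = A + 4.00·(cos265°, sin265°) = (-0.3486, -3.9848)
θ=265°: |BD| = 9.2508
θ=265°: circle(B,3.00) ∩ circle(D,10.00): a=-0.2931, h=2.9857
θ=265°:   candidates: C₊=(-1.8992,-1.4165) cross=27.620; C₋=(0.6730,-6.8055) cross=-27.620
θ=265°:   branch + wants cross > 0 → take C=(-1.8992,-1.4165) (cross=27.620)
θ=265°: ex = (C−B)/|BC| = (-0.5168,0.8561); ey = (-0.8561,-0.5168)
θ=265°: P = B + -2.89·ex + 0.94·ey = (0.3403,-6.9447)

θ=85°: -1.02 1.27
θ=140°: -5.82 1.29
θ=187°: -6.67 -1.88
θ=265°: 0.34 -6.94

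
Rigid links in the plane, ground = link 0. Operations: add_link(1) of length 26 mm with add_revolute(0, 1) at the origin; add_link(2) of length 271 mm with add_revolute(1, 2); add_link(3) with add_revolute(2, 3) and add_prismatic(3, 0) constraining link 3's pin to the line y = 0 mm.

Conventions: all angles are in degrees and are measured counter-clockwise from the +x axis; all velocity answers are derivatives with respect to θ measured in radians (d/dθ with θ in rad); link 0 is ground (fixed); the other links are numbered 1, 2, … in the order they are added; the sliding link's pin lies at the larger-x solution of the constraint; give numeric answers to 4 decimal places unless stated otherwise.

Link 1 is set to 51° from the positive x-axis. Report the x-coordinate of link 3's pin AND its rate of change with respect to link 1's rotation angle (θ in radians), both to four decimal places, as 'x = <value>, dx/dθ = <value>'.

geometry: r = 26 mm, L = 271 mm, e = 0 mm
crank pin P = (r cos θ, r sin θ) = (16.362330, 20.205795)
h = r sin θ − e = 20.205795 − 0 = 20.205795
x = r cos θ + √(L² − h²) = 16.362330 + 270.245677 = 286.608007
dx/dθ = −r sin θ − h·r cos θ/√(L² − h²) (θ in radians; h = 20.205795) = -21.429178

x = 286.6080, dx/dθ = -21.4292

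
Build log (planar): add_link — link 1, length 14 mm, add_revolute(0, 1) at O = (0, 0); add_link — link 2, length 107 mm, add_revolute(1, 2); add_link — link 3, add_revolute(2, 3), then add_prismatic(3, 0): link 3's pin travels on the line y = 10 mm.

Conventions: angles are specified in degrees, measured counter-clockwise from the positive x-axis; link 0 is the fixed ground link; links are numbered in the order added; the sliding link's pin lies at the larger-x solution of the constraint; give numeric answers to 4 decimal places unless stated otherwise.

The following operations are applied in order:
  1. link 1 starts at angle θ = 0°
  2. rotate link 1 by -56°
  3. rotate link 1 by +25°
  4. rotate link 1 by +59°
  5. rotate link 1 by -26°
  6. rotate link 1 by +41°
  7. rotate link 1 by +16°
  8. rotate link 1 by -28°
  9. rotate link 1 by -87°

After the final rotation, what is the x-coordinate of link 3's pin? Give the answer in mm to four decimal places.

geometry: r = 14 mm, L = 107 mm, e = 10 mm; θ starts at 0°
rotate link 1 by -56°: θ ← 0° -56° = -56°
rotate link 1 by +25°: θ ← -56° +25° = -31°
rotate link 1 by +59°: θ ← -31° +59° = 28°
rotate link 1 by -26°: θ ← 28° -26° = 2°
rotate link 1 by +41°: θ ← 2° +41° = 43°
rotate link 1 by +16°: θ ← 43° +16° = 59°
rotate link 1 by -28°: θ ← 59° -28° = 31°
rotate link 1 by -87°: θ ← 31° -87° = -56°
crank pin P = (r cos θ, r sin θ) = (7.828701, -11.606526)
h = r sin θ − e = -11.606526 − 10 = -21.606526
x = r cos θ + √(L² − h²) = 7.828701 + 104.795792 = 112.624493

112.6245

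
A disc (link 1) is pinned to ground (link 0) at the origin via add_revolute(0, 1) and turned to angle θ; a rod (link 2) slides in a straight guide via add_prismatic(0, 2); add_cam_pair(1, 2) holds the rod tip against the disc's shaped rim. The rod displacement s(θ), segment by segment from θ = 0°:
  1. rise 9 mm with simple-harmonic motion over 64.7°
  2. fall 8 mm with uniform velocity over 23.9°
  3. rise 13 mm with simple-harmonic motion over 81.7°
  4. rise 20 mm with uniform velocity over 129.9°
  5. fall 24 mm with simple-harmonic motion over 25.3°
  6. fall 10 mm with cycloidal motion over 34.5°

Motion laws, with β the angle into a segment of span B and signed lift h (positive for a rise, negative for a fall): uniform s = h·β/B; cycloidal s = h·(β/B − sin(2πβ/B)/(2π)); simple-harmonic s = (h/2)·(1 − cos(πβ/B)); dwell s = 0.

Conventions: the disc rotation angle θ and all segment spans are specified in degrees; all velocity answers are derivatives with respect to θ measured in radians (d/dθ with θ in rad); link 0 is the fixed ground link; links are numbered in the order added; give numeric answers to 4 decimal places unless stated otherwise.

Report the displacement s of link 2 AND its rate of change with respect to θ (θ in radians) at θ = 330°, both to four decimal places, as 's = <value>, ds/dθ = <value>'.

segment 1 (0° to 64.7°, simple-harmonic, h = 9) is passed completely: s = 0.0000 + (9) = 9.0000
segment 2 (64.7° to 88.6°, uniform, h = -8) is passed completely: s = 9.0000 + (-8) = 1.0000
segment 3 (88.6° to 170.3°, simple-harmonic, h = 13) is passed completely: s = 1.0000 + (13) = 14.0000
segment 4 (170.3° to 300.2°, uniform, h = 20) is passed completely: s = 14.0000 + (20) = 34.0000
segment 5 (300.2° to 325.5°, simple-harmonic, h = -24) is passed completely: s = 34.0000 + (-24) = 10.0000
θ = 330° falls in segment 6 (325.5° to 360°, cycloidal, h = -10): β = 330 − 325.5 = 4.5°, B = 34.5°; Δs = -10·(0.1304 − sin(2π·0.1304)/(2π)) = -0.1412; s = 10.0000 − 0.1412 = 9.8588
velocity in seg [325.5°–360°] (cycloidal), θ in radians: β = 4.5° = 0.0785 rad, B = 34.5° = 0.6021 rad; ds/dθ = (h/B)(1 − cos(2πβ/B)) = ((-10)/0.6021)(1 − cos(2π·0.1304)) = -5.271990 mm/rad

s = 9.8588, ds/dθ = -5.2720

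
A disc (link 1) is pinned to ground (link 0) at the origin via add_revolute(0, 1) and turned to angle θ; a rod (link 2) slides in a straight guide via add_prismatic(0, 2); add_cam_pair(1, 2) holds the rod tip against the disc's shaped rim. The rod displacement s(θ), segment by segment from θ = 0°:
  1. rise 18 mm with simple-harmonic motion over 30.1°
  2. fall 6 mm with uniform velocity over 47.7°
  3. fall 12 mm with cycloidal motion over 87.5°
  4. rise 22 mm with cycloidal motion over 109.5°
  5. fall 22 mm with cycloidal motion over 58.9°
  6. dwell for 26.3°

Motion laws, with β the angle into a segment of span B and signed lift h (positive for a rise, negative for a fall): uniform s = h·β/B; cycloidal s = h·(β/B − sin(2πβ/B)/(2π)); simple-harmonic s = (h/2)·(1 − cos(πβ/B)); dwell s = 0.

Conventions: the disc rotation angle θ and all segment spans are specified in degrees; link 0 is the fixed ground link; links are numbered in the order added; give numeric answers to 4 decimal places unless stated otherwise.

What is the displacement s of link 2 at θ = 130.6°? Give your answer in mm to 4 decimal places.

segment 1 (0° to 30.1°, simple-harmonic, h = 18) is passed completely: s = 0.0000 + (18) = 18.0000
segment 2 (30.1° to 77.8°, uniform, h = -6) is passed completely: s = 18.0000 + (-6) = 12.0000
θ = 130.6° falls in segment 3 (77.8° to 165.3°, cycloidal, h = -12): β = 130.6 − 77.8 = 52.8°, B = 87.5°; Δs = -12·(0.6034 − sin(2π·0.6034)/(2π)) = -8.3968; s = 12.0000 − 8.3968 = 3.6032

3.6032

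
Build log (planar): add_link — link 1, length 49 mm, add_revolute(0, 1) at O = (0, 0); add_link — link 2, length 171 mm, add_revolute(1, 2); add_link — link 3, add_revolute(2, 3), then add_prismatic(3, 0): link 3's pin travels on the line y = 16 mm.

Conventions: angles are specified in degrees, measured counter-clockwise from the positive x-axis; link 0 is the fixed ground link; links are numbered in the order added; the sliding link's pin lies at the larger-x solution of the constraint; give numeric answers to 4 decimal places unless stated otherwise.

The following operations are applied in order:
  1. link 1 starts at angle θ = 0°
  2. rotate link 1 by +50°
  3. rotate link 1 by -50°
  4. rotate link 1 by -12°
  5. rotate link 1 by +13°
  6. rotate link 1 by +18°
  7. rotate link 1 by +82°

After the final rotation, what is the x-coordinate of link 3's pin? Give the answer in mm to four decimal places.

geometry: r = 49 mm, L = 171 mm, e = 16 mm; θ starts at 0°
rotate link 1 by +50°: θ ← 0° +50° = 50°
rotate link 1 by -50°: θ ← 50° -50° = 0°
rotate link 1 by -12°: θ ← 0° -12° = -12°
rotate link 1 by +13°: θ ← -12° +13° = 1°
rotate link 1 by +18°: θ ← 1° +18° = 19°
rotate link 1 by +82°: θ ← 19° +82° = 101°
crank pin P = (r cos θ, r sin θ) = (-9.349641, 48.099732)
h = r sin θ − e = 48.099732 − 16 = 32.099732
x = r cos θ + √(L² − h²) = -9.349641 + 167.960136 = 158.610495

158.6105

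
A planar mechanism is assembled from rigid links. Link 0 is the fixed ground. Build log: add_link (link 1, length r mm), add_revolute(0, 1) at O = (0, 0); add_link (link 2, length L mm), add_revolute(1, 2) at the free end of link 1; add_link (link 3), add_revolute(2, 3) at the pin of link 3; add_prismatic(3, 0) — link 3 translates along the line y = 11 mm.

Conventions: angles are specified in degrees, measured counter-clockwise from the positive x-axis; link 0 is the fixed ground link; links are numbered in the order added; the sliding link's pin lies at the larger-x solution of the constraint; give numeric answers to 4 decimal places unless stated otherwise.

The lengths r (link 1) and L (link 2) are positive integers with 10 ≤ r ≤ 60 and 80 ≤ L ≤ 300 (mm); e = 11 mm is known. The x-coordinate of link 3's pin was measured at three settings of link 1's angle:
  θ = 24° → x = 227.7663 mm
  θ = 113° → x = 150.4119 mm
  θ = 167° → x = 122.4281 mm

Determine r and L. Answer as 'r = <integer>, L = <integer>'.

constraint per measurement: (x − r cos θ)² + (r sin θ − e)² = L²
subtracting the θ₁ and θ₂ equations cancels the r² and L² terms:
r = (x₁² − x₂²) / (2[(x₁cos θ₁ + e sin θ₁) − (x₂cos θ₂ + e sin θ₂)]) = 56.0000 → r = 56
L² = (x₁ − r cos θ₁)² + (r sin θ₁ − e)² = 31329.0026 → L = 177.0000 → L = 177
check at θ₃=167°: x = 122.4281 (printed 122.4281) ✓

r = 56, L = 177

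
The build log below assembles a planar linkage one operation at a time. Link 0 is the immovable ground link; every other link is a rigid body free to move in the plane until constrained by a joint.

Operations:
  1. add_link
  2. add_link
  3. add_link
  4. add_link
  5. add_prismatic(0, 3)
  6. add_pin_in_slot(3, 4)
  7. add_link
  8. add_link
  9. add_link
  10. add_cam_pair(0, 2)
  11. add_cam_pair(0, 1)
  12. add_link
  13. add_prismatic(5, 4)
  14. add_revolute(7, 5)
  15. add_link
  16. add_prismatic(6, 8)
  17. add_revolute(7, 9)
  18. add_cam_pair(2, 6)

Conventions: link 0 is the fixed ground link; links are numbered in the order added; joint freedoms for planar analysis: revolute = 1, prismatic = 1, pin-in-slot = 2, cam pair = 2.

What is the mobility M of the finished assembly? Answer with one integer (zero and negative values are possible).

L=1 J1=0 J2=0
add link → L=2 J1=0 J2=0
add link → L=3 J1=0 J2=0
add link → L=4 J1=0 J2=0
add link → L=5 J1=0 J2=0
P@0,3 dof=1 J1 → L=5 J1=1 J2=0
PS@3,4 dof=2 J2 → L=5 J1=1 J2=1
add link → L=6 J1=1 J2=1
add link → L=7 J1=1 J2=1
add link → L=8 J1=1 J2=1
C@0,2 dof=2 J2 → L=8 J1=1 J2=2
C@0,1 dof=2 J2 → L=8 J1=1 J2=3
add link → L=9 J1=1 J2=3
P@5,4 dof=1 J1 → L=9 J1=2 J2=3
R@7,5 dof=1 J1 → L=9 J1=3 J2=3
add link → L=10 J1=3 J2=3
P@6,8 dof=1 J1 → L=10 J1=4 J2=3
R@7,9 dof=1 J1 → L=10 J1=5 J2=3
C@2,6 dof=2 J2 → L=10 J1=5 J2=4
M=3(L−1)−2J1−J2=3·9−2·5−4=13

M = 13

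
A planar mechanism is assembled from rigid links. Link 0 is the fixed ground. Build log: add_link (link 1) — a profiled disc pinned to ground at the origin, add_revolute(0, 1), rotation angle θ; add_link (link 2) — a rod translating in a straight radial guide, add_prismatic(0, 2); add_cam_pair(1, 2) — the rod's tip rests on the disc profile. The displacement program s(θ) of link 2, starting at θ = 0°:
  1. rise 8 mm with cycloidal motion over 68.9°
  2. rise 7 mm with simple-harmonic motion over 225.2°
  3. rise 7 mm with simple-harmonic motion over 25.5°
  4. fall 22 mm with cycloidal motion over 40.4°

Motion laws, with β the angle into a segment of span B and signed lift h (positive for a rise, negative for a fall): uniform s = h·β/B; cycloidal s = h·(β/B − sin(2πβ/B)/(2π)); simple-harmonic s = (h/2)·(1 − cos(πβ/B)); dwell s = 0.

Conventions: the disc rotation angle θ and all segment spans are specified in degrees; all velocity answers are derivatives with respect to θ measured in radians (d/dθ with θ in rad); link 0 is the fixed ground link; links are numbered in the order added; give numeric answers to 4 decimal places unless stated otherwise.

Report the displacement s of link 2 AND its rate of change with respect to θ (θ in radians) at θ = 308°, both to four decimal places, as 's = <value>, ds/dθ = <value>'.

seg 1 [0°–68.9°] cycloidal, h=8: full span → s += 8 → s = 8.0000
seg 2 [68.9°–294.1°] simple-harmonic, h=7: full span → s += 7 → s = 15.0000
seg 3 [294.1°–319.6°] simple-harmonic, h=7: θ=308° here. β=13.9, B=25.5. 7/2·(1 − cos(π·0.5451)) = 3.9942 → s = 18.9942
velocity in seg [294.1°–319.6°] (simple-harmonic), θ in radians: β = 13.9° = 0.2426 rad, B = 25.5° = 0.4451 rad; ds/dθ = (πh/(2B)) sin(πβ/B) = (π·7/(2·0.4451)) sin(π·0.5451) = 24.458335 mm/rad

s = 18.9942, ds/dθ = 24.4583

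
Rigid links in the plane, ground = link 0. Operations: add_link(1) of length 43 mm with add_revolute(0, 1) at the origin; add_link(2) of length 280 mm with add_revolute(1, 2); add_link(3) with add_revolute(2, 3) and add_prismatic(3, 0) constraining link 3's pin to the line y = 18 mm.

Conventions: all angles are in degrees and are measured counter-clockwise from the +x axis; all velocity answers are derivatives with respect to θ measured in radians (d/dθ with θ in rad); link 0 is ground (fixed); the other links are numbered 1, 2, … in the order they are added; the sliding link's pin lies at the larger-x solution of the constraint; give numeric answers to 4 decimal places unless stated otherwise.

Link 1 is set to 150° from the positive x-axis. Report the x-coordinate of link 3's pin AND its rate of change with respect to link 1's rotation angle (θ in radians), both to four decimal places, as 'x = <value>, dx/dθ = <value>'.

geometry: r = 43 mm, L = 280 mm, e = 18 mm
crank pin P = (r cos θ, r sin θ) = (-37.239092, 21.500000)
h = r sin θ − e = 21.500000 − 18 = 3.500000
x = r cos θ + √(L² − h²) = -37.239092 + 279.978124 = 242.739032
dx/dθ = −r sin θ − h·r cos θ/√(L² − h²) (θ in radians; h = 3.500000) = -21.034475

x = 242.7390, dx/dθ = -21.0345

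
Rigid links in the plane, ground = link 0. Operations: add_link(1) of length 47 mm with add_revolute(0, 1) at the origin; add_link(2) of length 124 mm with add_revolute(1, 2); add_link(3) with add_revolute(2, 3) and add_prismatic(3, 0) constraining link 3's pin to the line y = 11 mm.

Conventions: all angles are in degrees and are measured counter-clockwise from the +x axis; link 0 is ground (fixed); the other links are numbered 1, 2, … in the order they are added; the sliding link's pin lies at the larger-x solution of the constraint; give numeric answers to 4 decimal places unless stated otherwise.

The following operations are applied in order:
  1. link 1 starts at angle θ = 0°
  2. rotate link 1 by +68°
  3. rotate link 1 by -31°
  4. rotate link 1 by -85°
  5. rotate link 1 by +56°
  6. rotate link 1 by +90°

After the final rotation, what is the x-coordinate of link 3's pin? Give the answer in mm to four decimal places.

geometry: r = 47 mm, L = 124 mm, e = 11 mm; θ starts at 0°
rotate link 1 by +68°: θ ← 0° +68° = 68°
rotate link 1 by -31°: θ ← 68° -31° = 37°
rotate link 1 by -85°: θ ← 37° -85° = -48°
rotate link 1 by +56°: θ ← -48° +56° = 8°
rotate link 1 by +90°: θ ← 8° +90° = 98°
crank pin P = (r cos θ, r sin θ) = (-6.541136, 46.542599)
h = r sin θ − e = 46.542599 − 11 = 35.542599
x = r cos θ + √(L² − h²) = -6.541136 + 118.796985 = 112.255849

112.2558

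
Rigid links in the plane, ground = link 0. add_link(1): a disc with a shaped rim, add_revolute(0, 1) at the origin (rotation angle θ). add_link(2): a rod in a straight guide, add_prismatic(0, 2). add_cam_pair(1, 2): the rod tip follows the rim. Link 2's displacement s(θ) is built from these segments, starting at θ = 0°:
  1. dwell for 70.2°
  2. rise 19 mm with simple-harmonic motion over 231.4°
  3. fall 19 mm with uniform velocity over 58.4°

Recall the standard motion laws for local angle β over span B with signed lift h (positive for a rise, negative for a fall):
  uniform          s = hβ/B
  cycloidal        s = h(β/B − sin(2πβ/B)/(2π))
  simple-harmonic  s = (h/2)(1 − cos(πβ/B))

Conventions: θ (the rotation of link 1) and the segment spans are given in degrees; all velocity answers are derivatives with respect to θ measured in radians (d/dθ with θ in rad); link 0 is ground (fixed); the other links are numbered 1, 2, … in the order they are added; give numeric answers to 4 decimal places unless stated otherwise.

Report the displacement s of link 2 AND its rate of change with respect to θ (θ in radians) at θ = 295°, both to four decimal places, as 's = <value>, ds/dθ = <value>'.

segment 1 (0° to 70.2°, dwell): s unchanged at 0.0000
θ = 295° falls in segment 2 (70.2° to 301.6°, simple-harmonic, h = 19): β = 295 − 70.2 = 224.8°, B = 231.4°; Δs = 19/2·(1 − cos(π·0.9715)) = 18.9619; s = 0.0000 + 18.9619 = 18.9619
velocity in seg [70.2°–301.6°] (simple-harmonic), θ in radians: β = 224.8° = 3.9235 rad, B = 231.4° = 4.0387 rad; ds/dθ = (πh/(2B)) sin(πβ/B) = (π·19/(2·4.0387)) sin(π·0.9715) = 0.661275 mm/rad

s = 18.9619, ds/dθ = 0.6613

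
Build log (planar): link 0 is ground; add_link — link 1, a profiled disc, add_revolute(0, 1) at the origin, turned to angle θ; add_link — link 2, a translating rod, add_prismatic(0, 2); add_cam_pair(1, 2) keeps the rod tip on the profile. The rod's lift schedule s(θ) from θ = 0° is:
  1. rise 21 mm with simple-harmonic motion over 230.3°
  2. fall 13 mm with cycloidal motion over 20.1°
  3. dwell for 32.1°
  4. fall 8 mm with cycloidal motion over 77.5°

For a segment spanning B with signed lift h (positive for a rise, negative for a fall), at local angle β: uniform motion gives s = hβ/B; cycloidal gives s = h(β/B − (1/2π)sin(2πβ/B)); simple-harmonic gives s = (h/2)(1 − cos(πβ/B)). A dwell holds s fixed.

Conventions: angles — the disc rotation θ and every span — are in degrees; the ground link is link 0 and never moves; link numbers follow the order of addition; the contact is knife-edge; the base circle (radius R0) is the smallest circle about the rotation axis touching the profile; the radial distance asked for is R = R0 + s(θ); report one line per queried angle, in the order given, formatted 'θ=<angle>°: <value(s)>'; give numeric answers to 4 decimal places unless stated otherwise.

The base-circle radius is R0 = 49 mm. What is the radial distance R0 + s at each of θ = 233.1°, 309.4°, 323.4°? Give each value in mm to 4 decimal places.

seg 1 [0°–230.3°] simple-harmonic, h=21: full span → s += 21 → s = 21.0000
seg 2 [230.3°–250.4°] cycloidal, h=-13: θ=233.1° here. β=2.8, B=20.1. -13·(0.1393 − sin(2π·0.1393)/(2π)) = -0.2225 → s = 20.7775
seg 2 [230.3°–250.4°] cycloidal, h=-13: full span → s += -13 → s = 8.0000
seg 3 [250.4°–282.5°] dwell: s stays 8.0000
seg 4 [282.5°–360°] cycloidal, h=-8: θ=309.4° here. β=26.9, B=77.5. -8·(0.3471 − sin(2π·0.3471)/(2π)) = -1.7332 → s = 6.2668
seg 4 [282.5°–360°] cycloidal, h=-8: θ=323.4° here. β=40.9, B=77.5. -8·(0.5277 − sin(2π·0.5277)/(2π)) = -4.4427 → s = 3.5573
θ=233.1°: R = R0 + s = 49 + 20.7775 = 69.7775
θ=309.4°: R = R0 + s = 49 + 6.2668 = 55.2668
θ=323.4°: R = R0 + s = 49 + 3.5573 = 52.5573

θ=233.1°: 69.7775
θ=309.4°: 55.2668
θ=323.4°: 52.5573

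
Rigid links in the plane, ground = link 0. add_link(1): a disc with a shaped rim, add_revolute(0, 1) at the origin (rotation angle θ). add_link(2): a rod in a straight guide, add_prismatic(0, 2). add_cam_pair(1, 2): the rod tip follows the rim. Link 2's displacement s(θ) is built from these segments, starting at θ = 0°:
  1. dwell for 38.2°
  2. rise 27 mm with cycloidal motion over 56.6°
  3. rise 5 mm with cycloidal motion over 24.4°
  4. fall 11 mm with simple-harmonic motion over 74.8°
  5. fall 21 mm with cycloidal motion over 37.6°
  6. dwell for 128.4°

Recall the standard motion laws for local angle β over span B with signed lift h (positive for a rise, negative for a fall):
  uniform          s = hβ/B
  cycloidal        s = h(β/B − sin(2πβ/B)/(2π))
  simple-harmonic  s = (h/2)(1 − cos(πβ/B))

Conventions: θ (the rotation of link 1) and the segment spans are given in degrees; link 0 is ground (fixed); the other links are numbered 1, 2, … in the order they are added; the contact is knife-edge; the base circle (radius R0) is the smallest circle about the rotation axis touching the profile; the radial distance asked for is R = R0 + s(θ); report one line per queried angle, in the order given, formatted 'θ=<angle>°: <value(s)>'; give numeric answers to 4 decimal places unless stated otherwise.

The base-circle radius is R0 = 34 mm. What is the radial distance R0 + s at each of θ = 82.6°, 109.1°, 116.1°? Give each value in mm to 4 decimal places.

segment 1 (0° to 38.2°, dwell): s unchanged at 0.0000
θ = 82.6° falls in segment 2 (38.2° to 94.8°, cycloidal, h = 27): β = 82.6 − 38.2 = 44.4°, B = 56.6°; Δs = 27·(0.7845 − sin(2π·0.7845)/(2π)) = 25.3771; s = 0.0000 + 25.3771 = 25.3771
segment 2 (38.2° to 94.8°, cycloidal, h = 27) is passed completely: s = 0.0000 + (27) = 27.0000
θ = 109.1° falls in segment 3 (94.8° to 119.2°, cycloidal, h = 5): β = 109.1 − 94.8 = 14.3°, B = 24.4°; Δs = 5·(0.5861 − sin(2π·0.5861)/(2π)) = 3.3400; s = 27.0000 + 3.3400 = 30.3400
θ = 116.1° falls in segment 3 (94.8° to 119.2°, cycloidal, h = 5): β = 116.1 − 94.8 = 21.3°, B = 24.4°; Δs = 5·(0.8730 − sin(2π·0.8730)/(2π)) = 4.9346; s = 27.0000 + 4.9346 = 31.9346
θ=82.6°: R = R0 + s = 34 + 25.3771 = 59.3771
θ=109.1°: R = R0 + s = 34 + 30.3400 = 64.3400
θ=116.1°: R = R0 + s = 34 + 31.9346 = 65.9346

θ=82.6°: 59.3771
θ=109.1°: 64.3400
θ=116.1°: 65.9346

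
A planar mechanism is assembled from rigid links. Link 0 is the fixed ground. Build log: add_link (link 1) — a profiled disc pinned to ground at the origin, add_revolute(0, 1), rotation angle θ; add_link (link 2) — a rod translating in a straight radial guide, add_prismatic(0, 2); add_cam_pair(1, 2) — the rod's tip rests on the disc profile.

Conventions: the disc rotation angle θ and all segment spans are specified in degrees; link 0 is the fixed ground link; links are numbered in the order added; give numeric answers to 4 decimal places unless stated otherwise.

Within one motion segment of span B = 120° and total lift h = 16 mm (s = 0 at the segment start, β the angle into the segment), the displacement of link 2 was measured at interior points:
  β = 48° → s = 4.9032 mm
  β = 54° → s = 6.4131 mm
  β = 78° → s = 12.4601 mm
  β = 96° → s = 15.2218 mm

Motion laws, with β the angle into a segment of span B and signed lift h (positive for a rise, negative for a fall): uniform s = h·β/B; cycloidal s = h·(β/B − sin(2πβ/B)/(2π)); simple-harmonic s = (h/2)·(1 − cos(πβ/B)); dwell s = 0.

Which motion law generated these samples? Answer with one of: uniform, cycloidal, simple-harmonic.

candidates at β/B = r: uniform s = h·r (linear in β); cycloidal s = h·(r − sin(2πr)/(2π)); simple-harmonic s = (h/2)(1 − cos(πr))
β=48°: printed 4.9032 | uniform 6.4000, cycloidal 4.9032, simple-harmonic 5.5279
β=54°: printed 6.4131 | uniform 7.2000, cycloidal 6.4131, simple-harmonic 6.7485
β=78°: printed 12.4601 | uniform 10.4000, cycloidal 12.4601, simple-harmonic 11.6319
β=96°: printed 15.2218 | uniform 12.8000, cycloidal 15.2218, simple-harmonic 14.4721
only one law matches every sample → cycloidal

cycloidal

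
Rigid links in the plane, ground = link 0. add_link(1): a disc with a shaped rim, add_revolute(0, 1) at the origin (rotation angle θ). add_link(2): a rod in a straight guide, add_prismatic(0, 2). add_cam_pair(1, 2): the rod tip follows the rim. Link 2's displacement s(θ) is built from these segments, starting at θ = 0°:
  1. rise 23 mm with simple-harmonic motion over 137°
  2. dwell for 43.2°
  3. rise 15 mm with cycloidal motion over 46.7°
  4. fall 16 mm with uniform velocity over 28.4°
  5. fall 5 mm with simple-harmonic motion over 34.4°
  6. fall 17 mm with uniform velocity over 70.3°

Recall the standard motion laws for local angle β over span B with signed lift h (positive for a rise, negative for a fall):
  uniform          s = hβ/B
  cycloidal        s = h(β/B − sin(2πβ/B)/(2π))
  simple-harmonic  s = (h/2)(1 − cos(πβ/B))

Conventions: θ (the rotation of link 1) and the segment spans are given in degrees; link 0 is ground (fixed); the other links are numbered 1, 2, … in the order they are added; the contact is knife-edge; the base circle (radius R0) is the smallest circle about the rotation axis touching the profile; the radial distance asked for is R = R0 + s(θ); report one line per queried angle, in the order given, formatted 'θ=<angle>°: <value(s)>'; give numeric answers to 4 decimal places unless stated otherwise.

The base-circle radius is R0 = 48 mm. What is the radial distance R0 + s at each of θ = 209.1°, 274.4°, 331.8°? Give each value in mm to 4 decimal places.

segment 1 (0° to 137°, simple-harmonic, h = 23) is passed completely: s = 0.0000 + (23) = 23.0000
segment 2 (137° to 180.2°, dwell): s unchanged at 23.0000
θ = 209.1° falls in segment 3 (180.2° to 226.9°, cycloidal, h = 15): β = 209.1 − 180.2 = 28.9°, B = 46.7°; Δs = 15·(0.6188 − sin(2π·0.6188)/(2π)) = 10.9042; s = 23.0000 + 10.9042 = 33.9042
segment 3 (180.2° to 226.9°, cycloidal, h = 15) is passed completely: s = 23.0000 + (15) = 38.0000
segment 4 (226.9° to 255.3°, uniform, h = -16) is passed completely: s = 38.0000 + (-16) = 22.0000
θ = 274.4° falls in segment 5 (255.3° to 289.7°, simple-harmonic, h = -5): β = 274.4 − 255.3 = 19.1°, B = 34.4°; Δs = -5/2·(1 − cos(π·0.5552)) = -2.9316; s = 22.0000 − 2.9316 = 19.0684
segment 5 (255.3° to 289.7°, simple-harmonic, h = -5) is passed completely: s = 22.0000 + (-5) = 17.0000
θ = 331.8° falls in segment 6 (289.7° to 360°, uniform, h = -17): β = 331.8 − 289.7 = 42.1°, B = 70.3°; Δs = -17·42.1/70.3 = -10.1807; s = 17.0000 − 10.1807 = 6.8193
θ=209.1°: R = R0 + s = 48 + 33.9042 = 81.9042
θ=274.4°: R = R0 + s = 48 + 19.0684 = 67.0684
θ=331.8°: R = R0 + s = 48 + 6.8193 = 54.8193

θ=209.1°: 81.9042
θ=274.4°: 67.0684
θ=331.8°: 54.8193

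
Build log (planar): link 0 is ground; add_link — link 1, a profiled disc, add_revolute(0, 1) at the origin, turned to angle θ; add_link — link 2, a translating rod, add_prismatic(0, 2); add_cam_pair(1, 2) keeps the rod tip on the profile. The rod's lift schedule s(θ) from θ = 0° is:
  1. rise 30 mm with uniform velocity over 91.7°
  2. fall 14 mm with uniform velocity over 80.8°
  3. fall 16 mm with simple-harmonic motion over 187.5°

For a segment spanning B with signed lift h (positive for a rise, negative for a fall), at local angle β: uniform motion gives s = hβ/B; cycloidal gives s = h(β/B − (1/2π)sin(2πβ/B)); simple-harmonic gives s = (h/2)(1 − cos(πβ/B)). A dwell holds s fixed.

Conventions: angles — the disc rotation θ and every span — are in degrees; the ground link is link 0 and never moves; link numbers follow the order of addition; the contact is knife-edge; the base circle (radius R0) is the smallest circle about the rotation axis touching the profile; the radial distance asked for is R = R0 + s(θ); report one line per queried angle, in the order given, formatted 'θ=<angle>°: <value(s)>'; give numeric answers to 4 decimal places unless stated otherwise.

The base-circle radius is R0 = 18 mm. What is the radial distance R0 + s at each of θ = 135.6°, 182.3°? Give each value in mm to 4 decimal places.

seg 1 [0°–91.7°] uniform, h=30: full span → s += 30 → s = 30.0000
seg 2 [91.7°–172.5°] uniform, h=-14: θ=135.6° here. β=43.9, B=80.8. -14·43.9/80.8 = -7.6064 → s = 22.3936
seg 2 [91.7°–172.5°] uniform, h=-14: full span → s += -14 → s = 16.0000
seg 3 [172.5°–360°] simple-harmonic, h=-16: θ=182.3° here. β=9.8, B=187.5. -16/2·(1 − cos(π·0.0523)) = -0.1076 → s = 15.8924
θ=135.6°: R = R0 + s = 18 + 22.3936 = 40.3936
θ=182.3°: R = R0 + s = 18 + 15.8924 = 33.8924

θ=135.6°: 40.3936
θ=182.3°: 33.8924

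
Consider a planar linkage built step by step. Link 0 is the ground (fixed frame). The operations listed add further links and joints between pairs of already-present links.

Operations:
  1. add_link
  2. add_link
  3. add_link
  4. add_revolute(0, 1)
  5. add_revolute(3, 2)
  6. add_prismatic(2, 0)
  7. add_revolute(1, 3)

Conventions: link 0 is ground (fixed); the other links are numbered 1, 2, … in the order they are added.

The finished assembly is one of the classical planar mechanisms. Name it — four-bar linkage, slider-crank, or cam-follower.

links: 4 (incl. ground); joints: 3 revolute, 1 prismatic, 0 higher (cam) pair, forming one closed loop
4 links, 3 revolutes + 1 prismatic in one loop → slider-crank

slider-crank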